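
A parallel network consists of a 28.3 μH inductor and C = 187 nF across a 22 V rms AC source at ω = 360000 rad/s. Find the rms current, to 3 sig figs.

X_L = ωL = 10.2 Ω
X_C = 1/(ωC) = 14.9 Ω
Parallel: admittances add. Y = 1/(jωL) + jωC
Y = (0 − j0.0308) S
|Y| = 0.0308 S → |Z| = 1/|Y| = 32.4 Ω, ∠Z = −∠Y = 90.0°
I = V/|Z| = 22/32.4 = 678 mA

678 mA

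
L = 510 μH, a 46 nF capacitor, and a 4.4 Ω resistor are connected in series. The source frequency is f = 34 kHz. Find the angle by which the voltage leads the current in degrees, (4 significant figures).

58.53°

ω = 2πf = 213600 rad/s
X_L = ωL = 109.0 Ω
X_C = 1/(ωC) = 101.8 Ω
Net reactance X = X_L − X_C = 7.189 Ω
Z = 4.400 + j7.189 Ω
|Z| = √(4.400² + 7.189²) = 8.429 Ω
∠Z = arctan(7.189/4.400) = 58.53°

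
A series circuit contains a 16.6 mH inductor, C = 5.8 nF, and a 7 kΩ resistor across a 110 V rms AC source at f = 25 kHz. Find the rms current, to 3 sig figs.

ω = 2πf = 157100 rad/s
X_L = ωL = 2610 Ω
X_C = 1/(ωC) = 1100 Ω
Net reactance X = X_L − X_C = 1510 Ω
Z = 7000 + j1510 Ω
|Z| = √(7000² + 1510²) = 7160 Ω
I = V/|Z| = 110/7160 = 15.4 mA

15.4 mA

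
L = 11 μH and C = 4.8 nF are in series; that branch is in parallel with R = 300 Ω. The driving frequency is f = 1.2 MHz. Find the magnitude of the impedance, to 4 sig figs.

54.39 Ω

ω = 2πf = 7.54e+06 rad/s
X_L = ωL = 82.94 Ω
X_C = 1/(ωC) = 27.63 Ω
Branch 1: Z₁ = R = 300.0 Ω
Branch 2 (series LC): Z₂ = j(X_L − X_C) = j55.31 Ω
Parallel: Z = Z₁Z₂/(Z₁+Z₂), |Z| = 54.39 Ω, ∠Z = 79.55°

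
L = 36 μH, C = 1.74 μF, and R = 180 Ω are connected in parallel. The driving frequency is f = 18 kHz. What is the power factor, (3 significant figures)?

ω = 2πf = 113100 rad/s
X_L = ωL = 4.07 Ω
X_C = 1/(ωC) = 5.08 Ω
Parallel: admittances add. Y = 1/R + 1/(jωL) + jωC
Y = (0.00556 − j0.0488) S
|Y| = 0.0491 S → |Z| = 1/|Y| = 20.4 Ω, ∠Z = −∠Y = 83.5°
cos φ = cos(83.5°) = 0.113

0.113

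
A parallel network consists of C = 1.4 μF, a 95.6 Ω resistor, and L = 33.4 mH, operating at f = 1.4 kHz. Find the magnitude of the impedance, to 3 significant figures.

ω = 2πf = 8796 rad/s
X_L = ωL = 294 Ω
X_C = 1/(ωC) = 81.2 Ω
Parallel: admittances add. Y = 1/R + 1/(jωL) + jωC
Y = (0.0105 + j0.00891) S
|Y| = 0.0137 S → |Z| = 1/|Y| = 72.8 Ω, ∠Z = −∠Y = -40.4°

72.8 Ω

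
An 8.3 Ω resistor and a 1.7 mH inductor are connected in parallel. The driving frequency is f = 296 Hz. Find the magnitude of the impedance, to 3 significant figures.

ω = 2πf = 1860 rad/s
X_L = ωL = 3.16 Ω
Parallel: admittances add. Y = 1/R + 1/(jωL)
Y = (0.120 − j0.316) S
|Y| = 0.338 S → |Z| = 1/|Y| = 2.95 Ω, ∠Z = −∠Y = 69.1°

2.95 Ω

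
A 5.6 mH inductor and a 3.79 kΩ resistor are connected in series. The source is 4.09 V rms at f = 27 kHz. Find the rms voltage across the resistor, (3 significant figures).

ω = 2πf = 169600 rad/s
X_L = ωL = 950 Ω
Z = 3790 + j950 Ω
|Z| = √(3790² + 950²) = 3910 Ω
I = V/|Z| = 1.05 mA
V_R = I·|Z_R| = 0.00105 × 3790 = 3.97 V

3.97 V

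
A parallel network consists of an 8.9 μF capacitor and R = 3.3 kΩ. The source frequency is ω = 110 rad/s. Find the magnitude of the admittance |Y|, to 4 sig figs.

X_C = 1/(ωC) = 1021 Ω
Parallel: admittances add. Y = 1/R + jωC
Y = (0.0003030 + j0.0009790) S
|Y| = 0.001025 S → |Z| = 1/|Y| = 975.8 Ω, ∠Z = −∠Y = -72.80°

1.025 mS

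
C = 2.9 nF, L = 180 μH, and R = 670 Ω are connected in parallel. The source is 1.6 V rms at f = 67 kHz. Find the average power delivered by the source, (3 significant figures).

ω = 2πf = 421000 rad/s
X_L = ωL = 75.8 Ω
X_C = 1/(ωC) = 819 Ω
Parallel: admittances add. Y = 1/R + 1/(jωL) + jωC
Y = (0.00149 − j0.0120) S
|Y| = 0.0121 S → |Z| = 1/|Y| = 82.9 Ω, ∠Z = −∠Y = 82.9°
I = V/|Z| = 19.3 mA
P = VI cos φ = 1.6 × 0.0193 × cos(82.9°) = 3.82 mW

3.82 mW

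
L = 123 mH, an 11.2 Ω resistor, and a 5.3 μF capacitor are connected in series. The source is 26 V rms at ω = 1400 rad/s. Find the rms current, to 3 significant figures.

665 mA

X_L = ωL = 172 Ω
X_C = 1/(ωC) = 135 Ω
Net reactance X = X_L − X_C = 37.4 Ω
Z = 11.2 + j37.4 Ω
|Z| = √(11.2² + 37.4²) = 39.1 Ω
I = V/|Z| = 26/39.1 = 665 mA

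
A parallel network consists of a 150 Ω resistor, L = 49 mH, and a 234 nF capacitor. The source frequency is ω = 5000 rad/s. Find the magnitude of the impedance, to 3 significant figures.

X_L = ωL = 245 Ω
X_C = 1/(ωC) = 855 Ω
Parallel: admittances add. Y = 1/R + 1/(jωL) + jωC
Y = (0.00667 − j0.00291) S
|Y| = 0.00727 S → |Z| = 1/|Y| = 137 Ω, ∠Z = −∠Y = 23.6°

137 Ω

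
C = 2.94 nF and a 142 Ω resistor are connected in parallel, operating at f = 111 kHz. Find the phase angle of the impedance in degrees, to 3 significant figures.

-16.2°

ω = 2πf = 697400 rad/s
X_C = 1/(ωC) = 488 Ω
Parallel: admittances add. Y = 1/R + jωC
Y = (0.00704 + j0.00205) S
|Y| = 0.00733 S → |Z| = 1/|Y| = 136 Ω, ∠Z = −∠Y = -16.2°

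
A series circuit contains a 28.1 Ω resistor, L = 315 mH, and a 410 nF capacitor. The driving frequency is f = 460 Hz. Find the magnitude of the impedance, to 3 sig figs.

ω = 2πf = 2890 rad/s
X_L = ωL = 910 Ω
X_C = 1/(ωC) = 844 Ω
Net reactance X = X_L − X_C = 66.6 Ω
Z = 28.1 + j66.6 Ω
|Z| = √(28.1² + 66.6²) = 72.2 Ω

72.2 Ω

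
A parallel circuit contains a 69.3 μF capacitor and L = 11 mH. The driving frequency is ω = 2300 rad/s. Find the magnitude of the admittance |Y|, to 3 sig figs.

X_L = ωL = 25.3 Ω
X_C = 1/(ωC) = 6.27 Ω
Parallel: admittances add. Y = 1/(jωL) + jωC
Y = (0 + j0.120) S
|Y| = 0.120 S → |Z| = 1/|Y| = 8.34 Ω, ∠Z = −∠Y = -90.0°

120 mS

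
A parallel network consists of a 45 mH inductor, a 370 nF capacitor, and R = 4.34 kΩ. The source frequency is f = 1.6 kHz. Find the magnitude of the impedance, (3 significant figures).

655 Ω

ω = 2πf = 10050 rad/s
X_L = ωL = 452 Ω
X_C = 1/(ωC) = 269 Ω
Parallel: admittances add. Y = 1/R + 1/(jωL) + jωC
Y = (0.000230 + j0.00151) S
|Y| = 0.00153 S → |Z| = 1/|Y| = 655 Ω, ∠Z = −∠Y = -81.3°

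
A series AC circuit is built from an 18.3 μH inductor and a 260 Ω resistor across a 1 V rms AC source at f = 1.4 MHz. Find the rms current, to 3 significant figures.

ω = 2πf = 8.796e+06 rad/s
X_L = ωL = 161 Ω
Z = 260 + j161 Ω
|Z| = √(260² + 161²) = 306 Ω
I = V/|Z| = 1/306 = 3.27 mA

3.27 mA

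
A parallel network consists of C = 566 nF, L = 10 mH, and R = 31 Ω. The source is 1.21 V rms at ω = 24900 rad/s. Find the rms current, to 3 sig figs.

40.9 mA

X_L = ωL = 249 Ω
X_C = 1/(ωC) = 71.0 Ω
Parallel: admittances add. Y = 1/R + 1/(jωL) + jωC
Y = (0.0323 + j0.0101) S
|Y| = 0.0338 S → |Z| = 1/|Y| = 29.6 Ω, ∠Z = −∠Y = -17.3°
I = V/|Z| = 1.21/29.6 = 40.9 mA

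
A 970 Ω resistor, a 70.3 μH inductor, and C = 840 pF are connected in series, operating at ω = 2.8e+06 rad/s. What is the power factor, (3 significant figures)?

X_L = ωL = 197 Ω
X_C = 1/(ωC) = 425 Ω
Net reactance X = X_L − X_C = -228 Ω
Z = 970 − j228 Ω
|Z| = √(970² + 228²) = 997 Ω
∠Z = arctan(-228/970) = -13.2°
cos φ = cos(-13.2°) = 0.973

0.973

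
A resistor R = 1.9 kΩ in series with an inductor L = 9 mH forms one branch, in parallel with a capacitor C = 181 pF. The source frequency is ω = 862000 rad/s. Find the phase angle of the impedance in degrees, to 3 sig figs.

-49.1°

X_L = ωL = 7760 Ω
X_C = 1/(ωC) = 6410 Ω
Branch 1 (R+jX_L): Z₁ = 1900 + j7760 Ω, |Z₁| = 7990 Ω
Branch 2 (−jX_C): Z₂ = −j6410 Ω
Parallel: Z = Z₁Z₂/(Z₁+Z₂), |Z| = 22000 Ω, ∠Z = -49.1°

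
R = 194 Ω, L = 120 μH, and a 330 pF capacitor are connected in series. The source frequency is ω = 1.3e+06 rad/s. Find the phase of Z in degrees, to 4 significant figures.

-84.90°

X_L = ωL = 156.0 Ω
X_C = 1/(ωC) = 2331 Ω
Net reactance X = X_L − X_C = -2175 Ω
Z = 194.0 − j2175 Ω
|Z| = √(194.0² + 2175²) = 2184 Ω
∠Z = arctan(-2175/194.0) = -84.90°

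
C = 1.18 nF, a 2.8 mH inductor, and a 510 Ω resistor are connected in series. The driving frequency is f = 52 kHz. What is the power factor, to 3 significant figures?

0.291

ω = 2πf = 326700 rad/s
X_L = ωL = 915 Ω
X_C = 1/(ωC) = 2590 Ω
Net reactance X = X_L − X_C = -1680 Ω
Z = 510 − j1680 Ω
|Z| = √(510² + 1680²) = 1750 Ω
∠Z = arctan(-1680/510) = -73.1°
cos φ = cos(-73.1°) = 0.291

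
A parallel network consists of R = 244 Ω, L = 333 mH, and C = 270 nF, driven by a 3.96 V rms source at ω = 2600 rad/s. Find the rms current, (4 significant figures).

X_L = ωL = 865.8 Ω
X_C = 1/(ωC) = 1425 Ω
Parallel: admittances add. Y = 1/R + 1/(jωL) + jωC
Y = (0.004098 − j0.0004530) S
|Y| = 0.004123 S → |Z| = 1/|Y| = 242.5 Ω, ∠Z = −∠Y = 6.307°
I = V/|Z| = 3.96/242.5 = 16.33 mA

16.33 mA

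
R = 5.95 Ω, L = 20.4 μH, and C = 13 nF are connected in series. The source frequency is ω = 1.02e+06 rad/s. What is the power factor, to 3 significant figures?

X_L = ωL = 20.8 Ω
X_C = 1/(ωC) = 75.4 Ω
Net reactance X = X_L − X_C = -54.6 Ω
Z = 5.95 − j54.6 Ω
|Z| = √(5.95² + 54.6²) = 54.9 Ω
∠Z = arctan(-54.6/5.95) = -83.8°
cos φ = cos(-83.8°) = 0.108

0.108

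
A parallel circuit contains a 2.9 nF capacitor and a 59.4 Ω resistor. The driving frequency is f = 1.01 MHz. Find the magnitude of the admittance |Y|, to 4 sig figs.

24.94 mS

ω = 2πf = 6.346e+06 rad/s
X_C = 1/(ωC) = 54.34 Ω
Parallel: admittances add. Y = 1/R + jωC
Y = (0.01684 + j0.01840) S
|Y| = 0.02494 S → |Z| = 1/|Y| = 40.09 Ω, ∠Z = −∠Y = -47.55°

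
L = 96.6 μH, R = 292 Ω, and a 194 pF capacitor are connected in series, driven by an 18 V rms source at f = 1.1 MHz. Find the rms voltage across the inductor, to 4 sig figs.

ω = 2πf = 6.912e+06 rad/s
X_L = ωL = 667.7 Ω
X_C = 1/(ωC) = 745.8 Ω
Net reactance X = X_L − X_C = -78.15 Ω
Z = 292.0 − j78.15 Ω
|Z| = √(292.0² + 78.15²) = 302.3 Ω
I = V/|Z| = 59.55 mA
V_L = I·|Z_L| = 0.05955 × 667.7 = 39.76 V

39.76 V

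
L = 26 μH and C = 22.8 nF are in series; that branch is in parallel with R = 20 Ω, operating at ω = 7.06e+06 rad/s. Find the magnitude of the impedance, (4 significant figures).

19.87 Ω

X_L = ωL = 183.6 Ω
X_C = 1/(ωC) = 6.212 Ω
Branch 1: Z₁ = R = 20.00 Ω
Branch 2 (series LC): Z₂ = j(X_L − X_C) = j177.3 Ω
Parallel: Z = Z₁Z₂/(Z₁+Z₂), |Z| = 19.87 Ω, ∠Z = 6.434°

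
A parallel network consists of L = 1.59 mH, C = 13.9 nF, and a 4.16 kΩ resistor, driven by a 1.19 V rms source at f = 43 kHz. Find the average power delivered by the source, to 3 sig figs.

340 μW

ω = 2πf = 270200 rad/s
X_L = ωL = 430 Ω
X_C = 1/(ωC) = 266 Ω
Parallel: admittances add. Y = 1/R + 1/(jωL) + jωC
Y = (0.000240 + j0.00143) S
|Y| = 0.00145 S → |Z| = 1/|Y| = 691 Ω, ∠Z = −∠Y = -80.4°
I = V/|Z| = 1.72 mA
P = VI cos φ = 1.19 × 0.00172 × cos(-80.4°) = 340 μW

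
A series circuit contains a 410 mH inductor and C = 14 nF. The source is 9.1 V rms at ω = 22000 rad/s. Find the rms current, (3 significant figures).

1.58 mA

X_L = ωL = 9020 Ω
X_C = 1/(ωC) = 3250 Ω
Net reactance X = X_L − X_C = 5770 Ω
Z = j5770 Ω
|Z| = √(0² + 5770²) = 5770 Ω
I = V/|Z| = 9.1/5770 = 1.58 mA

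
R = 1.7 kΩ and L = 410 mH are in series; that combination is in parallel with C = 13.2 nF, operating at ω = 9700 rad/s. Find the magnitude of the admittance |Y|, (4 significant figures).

124.1 μS

X_L = ωL = 3977 Ω
X_C = 1/(ωC) = 7810 Ω
Branch 1 (R+jX_L): Z₁ = 1700 + j3977 Ω, |Z₁| = 4325 Ω
Branch 2 (−jX_C): Z₂ = −j7810 Ω
Parallel: Z = Z₁Z₂/(Z₁+Z₂), |Z| = 8056 Ω, ∠Z = 42.94°
|Y| = 1/|Z| = 124.1 μS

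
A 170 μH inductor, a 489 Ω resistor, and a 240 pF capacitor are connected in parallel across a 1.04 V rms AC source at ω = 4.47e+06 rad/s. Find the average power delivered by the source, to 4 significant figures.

2.212 mW

X_L = ωL = 759.9 Ω
X_C = 1/(ωC) = 932.1 Ω
Parallel: admittances add. Y = 1/R + 1/(jωL) + jωC
Y = (0.002045 − j0.0002432) S
|Y| = 0.002059 S → |Z| = 1/|Y| = 485.6 Ω, ∠Z = −∠Y = 6.781°
I = V/|Z| = 2.142 mA
P = VI cos φ = 1.04 × 0.002142 × cos(6.781°) = 2.212 mW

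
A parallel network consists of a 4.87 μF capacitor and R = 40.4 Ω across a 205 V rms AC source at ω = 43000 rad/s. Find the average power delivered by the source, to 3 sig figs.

1.04 kW

X_C = 1/(ωC) = 4.78 Ω
Parallel: admittances add. Y = 1/R + jωC
Y = (0.0248 + j0.209) S
|Y| = 0.211 S → |Z| = 1/|Y| = 4.74 Ω, ∠Z = −∠Y = -83.3°
I = V/|Z| = 43.2 A
P = VI cos φ = 205 × 43.2 × cos(-83.3°) = 1.04 kW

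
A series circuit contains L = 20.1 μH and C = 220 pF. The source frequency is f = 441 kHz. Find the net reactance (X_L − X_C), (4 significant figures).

-1585 Ω

ω = 2πf = 2.771e+06 rad/s
X_L = ωL = 55.69 Ω
X_C = 1/(ωC) = 1640 Ω
X = 55.69 − 1640 = -1585 Ω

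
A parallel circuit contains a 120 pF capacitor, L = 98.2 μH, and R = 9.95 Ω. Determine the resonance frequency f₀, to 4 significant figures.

1.466 MHz

ω₀ = 1/√(LC) = 1/√(9.82e-05 × 1.2e-10) = 9.212e+06 rad/s
f₀ = ω₀/(2π) = 1.466 MHz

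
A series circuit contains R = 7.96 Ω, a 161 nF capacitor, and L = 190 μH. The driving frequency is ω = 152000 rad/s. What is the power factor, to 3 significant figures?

0.553

X_L = ωL = 28.9 Ω
X_C = 1/(ωC) = 40.9 Ω
Net reactance X = X_L − X_C = -12.0 Ω
Z = 7.96 − j12.0 Ω
|Z| = √(7.96² + 12.0²) = 14.4 Ω
∠Z = arctan(-12.0/7.96) = -56.4°
cos φ = cos(-56.4°) = 0.553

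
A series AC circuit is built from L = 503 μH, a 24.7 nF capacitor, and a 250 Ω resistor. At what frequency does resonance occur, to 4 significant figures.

45.15 kHz

ω₀ = 1/√(LC) = 1/√(0.000503 × 2.47e-08) = 283700 rad/s
f₀ = ω₀/(2π) = 45.15 kHz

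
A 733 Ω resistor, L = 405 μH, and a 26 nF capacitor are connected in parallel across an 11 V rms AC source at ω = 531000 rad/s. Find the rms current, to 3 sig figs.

102 mA

X_L = ωL = 215 Ω
X_C = 1/(ωC) = 72.4 Ω
Parallel: admittances add. Y = 1/R + 1/(jωL) + jωC
Y = (0.00136 + j0.00916) S
|Y| = 0.00926 S → |Z| = 1/|Y| = 108 Ω, ∠Z = −∠Y = -81.5°
I = V/|Z| = 11/108 = 102 mA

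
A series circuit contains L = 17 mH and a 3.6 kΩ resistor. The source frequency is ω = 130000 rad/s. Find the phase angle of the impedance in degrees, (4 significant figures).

X_L = ωL = 2210 Ω
Z = 3600 + j2210 Ω
|Z| = √(3600² + 2210²) = 4224 Ω
∠Z = arctan(2210/3600) = 31.55°

31.55°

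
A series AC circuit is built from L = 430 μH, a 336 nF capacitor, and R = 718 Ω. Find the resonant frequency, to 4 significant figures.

ω₀ = 1/√(LC) = 1/√(0.00043 × 3.36e-07) = 83190 rad/s
f₀ = ω₀/(2π) = 13.24 kHz

13.24 kHz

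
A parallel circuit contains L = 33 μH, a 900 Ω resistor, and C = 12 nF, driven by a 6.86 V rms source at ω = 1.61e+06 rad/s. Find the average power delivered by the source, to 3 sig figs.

X_L = ωL = 53.1 Ω
X_C = 1/(ωC) = 51.8 Ω
Parallel: admittances add. Y = 1/R + 1/(jωL) + jωC
Y = (0.00111 + j0.000498) S
|Y| = 0.00122 S → |Z| = 1/|Y| = 821 Ω, ∠Z = −∠Y = -24.2°
I = V/|Z| = 8.35 mA
P = VI cos φ = 6.86 × 0.00835 × cos(-24.2°) = 52.3 mW

52.3 mW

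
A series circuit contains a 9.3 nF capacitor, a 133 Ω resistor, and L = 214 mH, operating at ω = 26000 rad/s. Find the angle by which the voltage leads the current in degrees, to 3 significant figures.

84.7°

X_L = ωL = 5560 Ω
X_C = 1/(ωC) = 4140 Ω
Net reactance X = X_L − X_C = 1430 Ω
Z = 133 + j1430 Ω
|Z| = √(133² + 1430²) = 1430 Ω
∠Z = arctan(1430/133) = 84.7°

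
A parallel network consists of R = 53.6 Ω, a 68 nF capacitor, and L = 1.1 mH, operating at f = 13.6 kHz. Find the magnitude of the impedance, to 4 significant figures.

ω = 2πf = 85450 rad/s
X_L = ωL = 94.00 Ω
X_C = 1/(ωC) = 172.1 Ω
Parallel: admittances add. Y = 1/R + 1/(jωL) + jωC
Y = (0.01866 − j0.004828) S
|Y| = 0.01927 S → |Z| = 1/|Y| = 51.89 Ω, ∠Z = −∠Y = 14.51°

51.89 Ω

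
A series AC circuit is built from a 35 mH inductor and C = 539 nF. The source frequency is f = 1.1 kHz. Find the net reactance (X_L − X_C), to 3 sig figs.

-26.5 Ω

ω = 2πf = 6912 rad/s
X_L = ωL = 242 Ω
X_C = 1/(ωC) = 268 Ω
X = 242 − 268 = -26.5 Ω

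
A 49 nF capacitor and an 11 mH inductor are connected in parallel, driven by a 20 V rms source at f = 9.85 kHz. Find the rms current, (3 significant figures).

31.3 mA

ω = 2πf = 61890 rad/s
X_L = ωL = 681 Ω
X_C = 1/(ωC) = 330 Ω
Parallel: admittances add. Y = 1/(jωL) + jωC
Y = (0 + j0.00156) S
|Y| = 0.00156 S → |Z| = 1/|Y| = 640 Ω, ∠Z = −∠Y = -90.0°
I = V/|Z| = 20/640 = 31.3 mA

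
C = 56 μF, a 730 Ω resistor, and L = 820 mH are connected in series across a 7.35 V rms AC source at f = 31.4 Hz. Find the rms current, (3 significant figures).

10.0 mA

ω = 2πf = 197.3 rad/s
X_L = ωL = 162 Ω
X_C = 1/(ωC) = 90.5 Ω
Net reactance X = X_L − X_C = 71.3 Ω
Z = 730 + j71.3 Ω
|Z| = √(730² + 71.3²) = 733 Ω
I = V/|Z| = 7.35/733 = 10.0 mA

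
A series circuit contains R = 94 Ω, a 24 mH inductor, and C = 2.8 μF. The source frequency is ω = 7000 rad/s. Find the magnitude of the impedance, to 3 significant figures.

150 Ω

X_L = ωL = 168 Ω
X_C = 1/(ωC) = 51.0 Ω
Net reactance X = X_L − X_C = 117 Ω
Z = 94.0 + j117 Ω
|Z| = √(94.0² + 117²) = 150 Ω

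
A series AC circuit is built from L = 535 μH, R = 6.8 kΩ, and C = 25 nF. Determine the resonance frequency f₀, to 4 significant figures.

43.52 kHz

ω₀ = 1/√(LC) = 1/√(0.000535 × 2.5e-08) = 273400 rad/s
f₀ = ω₀/(2π) = 43.52 kHz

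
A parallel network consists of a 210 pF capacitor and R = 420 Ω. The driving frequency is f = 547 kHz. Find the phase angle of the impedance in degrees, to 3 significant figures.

-16.9°

ω = 2πf = 3.437e+06 rad/s
X_C = 1/(ωC) = 1390 Ω
Parallel: admittances add. Y = 1/R + jωC
Y = (0.00238 + j0.000722) S
|Y| = 0.00249 S → |Z| = 1/|Y| = 402 Ω, ∠Z = −∠Y = -16.9°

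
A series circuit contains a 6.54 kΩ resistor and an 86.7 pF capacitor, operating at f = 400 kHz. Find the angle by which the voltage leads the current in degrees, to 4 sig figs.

-35.06°

ω = 2πf = 2.513e+06 rad/s
X_C = 1/(ωC) = 4589 Ω
Z = 6540 − j4589 Ω
|Z| = √(6540² + 4589²) = 7990 Ω
∠Z = arctan(-4589/6540) = -35.06°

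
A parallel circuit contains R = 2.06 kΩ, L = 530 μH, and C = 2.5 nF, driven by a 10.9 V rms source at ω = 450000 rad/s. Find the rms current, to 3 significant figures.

33.9 mA

X_L = ωL = 238 Ω
X_C = 1/(ωC) = 889 Ω
Parallel: admittances add. Y = 1/R + 1/(jωL) + jωC
Y = (0.000485 − j0.00307) S
|Y| = 0.00311 S → |Z| = 1/|Y| = 322 Ω, ∠Z = −∠Y = 81.0°
I = V/|Z| = 10.9/322 = 33.9 mA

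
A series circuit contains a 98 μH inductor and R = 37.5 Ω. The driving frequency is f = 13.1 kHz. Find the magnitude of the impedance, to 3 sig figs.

38.4 Ω

ω = 2πf = 82310 rad/s
X_L = ωL = 8.07 Ω
Z = 37.5 + j8.07 Ω
|Z| = √(37.5² + 8.07²) = 38.4 Ω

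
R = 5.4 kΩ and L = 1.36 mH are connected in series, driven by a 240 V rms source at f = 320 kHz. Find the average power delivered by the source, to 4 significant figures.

8.490 W

ω = 2πf = 2.011e+06 rad/s
X_L = ωL = 2734 Ω
Z = 5400 + j2734 Ω
|Z| = √(5400² + 2734²) = 6053 Ω
∠Z = arctan(2734/5400) = 26.86°
I = V/|Z| = 39.65 mA
P = VI cos φ = 240 × 0.03965 × cos(26.86°) = 8.490 W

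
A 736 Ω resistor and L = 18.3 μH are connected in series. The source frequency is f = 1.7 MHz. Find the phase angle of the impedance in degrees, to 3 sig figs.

ω = 2πf = 1.068e+07 rad/s
X_L = ωL = 195 Ω
Z = 736 + j195 Ω
|Z| = √(736² + 195²) = 762 Ω
∠Z = arctan(195/736) = 14.9°

14.9°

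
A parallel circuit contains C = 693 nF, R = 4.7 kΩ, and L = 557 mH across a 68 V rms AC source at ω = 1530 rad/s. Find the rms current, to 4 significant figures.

X_L = ωL = 852.2 Ω
X_C = 1/(ωC) = 943.1 Ω
Parallel: admittances add. Y = 1/R + 1/(jωL) + jωC
Y = (0.0002128 − j0.0001131) S
|Y| = 0.0002410 S → |Z| = 1/|Y| = 4150 Ω, ∠Z = −∠Y = 28.00°
I = V/|Z| = 68/4150 = 16.39 mA

16.39 mA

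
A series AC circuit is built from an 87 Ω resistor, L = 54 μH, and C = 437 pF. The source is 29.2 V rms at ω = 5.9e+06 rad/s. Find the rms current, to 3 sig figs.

X_L = ωL = 319 Ω
X_C = 1/(ωC) = 388 Ω
Net reactance X = X_L − X_C = -69.3 Ω
Z = 87.0 − j69.3 Ω
|Z| = √(87.0² + 69.3²) = 111 Ω
I = V/|Z| = 29.2/111 = 263 mA

263 mA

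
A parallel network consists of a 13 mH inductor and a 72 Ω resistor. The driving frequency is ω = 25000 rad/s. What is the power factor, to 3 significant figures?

0.976

X_L = ωL = 325 Ω
Parallel: admittances add. Y = 1/R + 1/(jωL)
Y = (0.0139 − j0.00308) S
|Y| = 0.0142 S → |Z| = 1/|Y| = 70.3 Ω, ∠Z = −∠Y = 12.5°
cos φ = cos(12.5°) = 0.976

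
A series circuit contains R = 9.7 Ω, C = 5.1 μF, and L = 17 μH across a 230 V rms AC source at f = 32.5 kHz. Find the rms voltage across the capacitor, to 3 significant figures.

ω = 2πf = 204200 rad/s
X_L = ωL = 3.47 Ω
X_C = 1/(ωC) = 0.960 Ω
Net reactance X = X_L − X_C = 2.51 Ω
Z = 9.70 + j2.51 Ω
|Z| = √(9.70² + 2.51²) = 10.0 Ω
I = V/|Z| = 23.0 A
V_C = I·|Z_C| = 23.0 × 0.960 = 22.0 V

22.0 V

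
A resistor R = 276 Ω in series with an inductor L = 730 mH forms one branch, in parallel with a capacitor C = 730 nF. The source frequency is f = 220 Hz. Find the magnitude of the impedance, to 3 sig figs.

ω = 2πf = 1382 rad/s
X_L = ωL = 1010 Ω
X_C = 1/(ωC) = 991 Ω
Branch 1 (R+jX_L): Z₁ = 276 + j1010 Ω, |Z₁| = 1050 Ω
Branch 2 (−jX_C): Z₂ = −j991 Ω
Parallel: Z = Z₁Z₂/(Z₁+Z₂), |Z| = 3750 Ω, ∠Z = -19.0°

3750 Ω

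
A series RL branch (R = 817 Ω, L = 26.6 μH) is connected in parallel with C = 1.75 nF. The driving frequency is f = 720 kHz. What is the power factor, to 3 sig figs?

ω = 2πf = 4.524e+06 rad/s
X_L = ωL = 120 Ω
X_C = 1/(ωC) = 126 Ω
Branch 1 (R+jX_L): Z₁ = 817 + j120 Ω, |Z₁| = 826 Ω
Branch 2 (−jX_C): Z₂ = −j126 Ω
Parallel: Z = Z₁Z₂/(Z₁+Z₂), |Z| = 128 Ω, ∠Z = -81.2°
cos φ = cos(-81.2°) = 0.153

0.153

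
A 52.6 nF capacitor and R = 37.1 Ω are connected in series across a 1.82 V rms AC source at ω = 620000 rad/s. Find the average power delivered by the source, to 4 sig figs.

53.05 mW

X_C = 1/(ωC) = 30.66 Ω
Z = 37.10 − j30.66 Ω
|Z| = √(37.10² + 30.66²) = 48.13 Ω
∠Z = arctan(-30.66/37.10) = -39.57°
I = V/|Z| = 37.81 mA
P = VI cos φ = 1.82 × 0.03781 × cos(-39.57°) = 53.05 mW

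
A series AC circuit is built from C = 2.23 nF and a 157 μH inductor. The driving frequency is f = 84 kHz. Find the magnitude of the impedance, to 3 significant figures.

767 Ω

ω = 2πf = 527800 rad/s
X_L = ωL = 82.9 Ω
X_C = 1/(ωC) = 850 Ω
Net reactance X = X_L − X_C = -767 Ω
Z = − j767 Ω
|Z| = √(0² + 767²) = 767 Ω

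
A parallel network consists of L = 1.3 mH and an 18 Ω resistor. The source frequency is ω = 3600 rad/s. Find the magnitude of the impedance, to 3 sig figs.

X_L = ωL = 4.68 Ω
Parallel: admittances add. Y = 1/R + 1/(jωL)
Y = (0.0556 − j0.214) S
|Y| = 0.221 S → |Z| = 1/|Y| = 4.53 Ω, ∠Z = −∠Y = 75.4°

4.53 Ω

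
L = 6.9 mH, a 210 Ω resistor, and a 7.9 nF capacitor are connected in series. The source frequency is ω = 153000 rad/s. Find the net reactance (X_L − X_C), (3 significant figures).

228 Ω

X_L = ωL = 1060 Ω
X_C = 1/(ωC) = 827 Ω
X = 1060 − 827 = 228 Ω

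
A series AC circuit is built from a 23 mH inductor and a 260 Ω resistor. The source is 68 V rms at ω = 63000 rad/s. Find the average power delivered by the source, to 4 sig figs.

554.7 mW

X_L = ωL = 1449 Ω
Z = 260.0 + j1449 Ω
|Z| = √(260.0² + 1449²) = 1472 Ω
∠Z = arctan(1449/260.0) = 79.83°
I = V/|Z| = 46.19 mA
P = VI cos φ = 68 × 0.04619 × cos(79.83°) = 554.7 mW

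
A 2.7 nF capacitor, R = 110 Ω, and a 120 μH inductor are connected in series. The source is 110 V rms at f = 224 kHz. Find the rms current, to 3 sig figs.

ω = 2πf = 1.407e+06 rad/s
X_L = ωL = 169 Ω
X_C = 1/(ωC) = 263 Ω
Net reactance X = X_L − X_C = -94.3 Ω
Z = 110 − j94.3 Ω
|Z| = √(110² + 94.3²) = 145 Ω
I = V/|Z| = 110/145 = 759 mA

759 mA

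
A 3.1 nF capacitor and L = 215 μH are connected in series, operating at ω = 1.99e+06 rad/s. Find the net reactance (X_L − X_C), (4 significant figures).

265.7 Ω

X_L = ωL = 427.8 Ω
X_C = 1/(ωC) = 162.1 Ω
X = 427.8 − 162.1 = 265.7 Ω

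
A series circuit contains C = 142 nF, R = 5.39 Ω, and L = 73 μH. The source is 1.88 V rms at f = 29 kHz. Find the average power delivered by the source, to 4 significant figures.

ω = 2πf = 182200 rad/s
X_L = ωL = 13.30 Ω
X_C = 1/(ωC) = 38.65 Ω
Net reactance X = X_L − X_C = -25.35 Ω
Z = 5.390 − j25.35 Ω
|Z| = √(5.390² + 25.35²) = 25.91 Ω
∠Z = arctan(-25.35/5.390) = -78.00°
I = V/|Z| = 72.55 mA
P = VI cos φ = 1.88 × 0.07255 × cos(-78.00°) = 28.37 mW

28.37 mW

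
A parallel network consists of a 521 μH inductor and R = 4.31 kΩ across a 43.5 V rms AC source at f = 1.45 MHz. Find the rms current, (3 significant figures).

13.6 mA

ω = 2πf = 9.111e+06 rad/s
X_L = ωL = 4750 Ω
Parallel: admittances add. Y = 1/R + 1/(jωL)
Y = (0.000232 − j0.000211) S
|Y| = 0.000313 S → |Z| = 1/|Y| = 3190 Ω, ∠Z = −∠Y = 42.2°
I = V/|Z| = 43.5/3190 = 13.6 mA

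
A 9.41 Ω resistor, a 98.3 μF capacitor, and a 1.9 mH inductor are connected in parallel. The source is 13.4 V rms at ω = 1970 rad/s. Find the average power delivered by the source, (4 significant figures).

X_L = ωL = 3.743 Ω
X_C = 1/(ωC) = 5.164 Ω
Parallel: admittances add. Y = 1/R + 1/(jωL) + jωC
Y = (0.1063 − j0.07351) S
|Y| = 0.1292 S → |Z| = 1/|Y| = 7.739 Ω, ∠Z = −∠Y = 34.67°
I = V/|Z| = 1.732 A
P = VI cos φ = 13.4 × 1.732 × cos(34.67°) = 19.08 W

19.08 W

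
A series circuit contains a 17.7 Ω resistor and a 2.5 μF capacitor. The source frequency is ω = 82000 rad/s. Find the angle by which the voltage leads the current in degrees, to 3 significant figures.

-15.4°

X_C = 1/(ωC) = 4.88 Ω
Z = 17.7 − j4.88 Ω
|Z| = √(17.7² + 4.88²) = 18.4 Ω
∠Z = arctan(-4.88/17.7) = -15.4°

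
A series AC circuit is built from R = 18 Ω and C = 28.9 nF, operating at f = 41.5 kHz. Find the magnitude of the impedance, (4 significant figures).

ω = 2πf = 260800 rad/s
X_C = 1/(ωC) = 132.7 Ω
Z = 18.00 − j132.7 Ω
|Z| = √(18.00² + 132.7²) = 133.9 Ω

133.9 Ω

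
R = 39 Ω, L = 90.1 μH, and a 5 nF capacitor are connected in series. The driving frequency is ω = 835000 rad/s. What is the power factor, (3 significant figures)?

0.231

X_L = ωL = 75.2 Ω
X_C = 1/(ωC) = 240 Ω
Net reactance X = X_L − X_C = -164 Ω
Z = 39.0 − j164 Ω
|Z| = √(39.0² + 164²) = 169 Ω
∠Z = arctan(-164/39.0) = -76.6°
cos φ = cos(-76.6°) = 0.231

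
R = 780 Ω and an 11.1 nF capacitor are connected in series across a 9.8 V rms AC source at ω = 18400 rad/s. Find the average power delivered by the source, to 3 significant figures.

X_C = 1/(ωC) = 4900 Ω
Z = 780 − j4900 Ω
|Z| = √(780² + 4900²) = 4960 Ω
∠Z = arctan(-4900/780) = -80.9°
I = V/|Z| = 1.98 mA
P = VI cos φ = 9.8 × 0.00198 × cos(-80.9°) = 3.05 mW

3.05 mW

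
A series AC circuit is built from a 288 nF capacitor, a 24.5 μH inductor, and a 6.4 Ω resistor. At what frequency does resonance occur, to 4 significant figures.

59.92 kHz

ω₀ = 1/√(LC) = 1/√(2.45e-05 × 2.88e-07) = 376500 rad/s
f₀ = ω₀/(2π) = 59.92 kHz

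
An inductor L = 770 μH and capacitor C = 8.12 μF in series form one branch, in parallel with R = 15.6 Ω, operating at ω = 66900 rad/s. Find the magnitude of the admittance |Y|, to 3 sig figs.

67.2 mS

X_L = ωL = 51.5 Ω
X_C = 1/(ωC) = 1.84 Ω
Branch 1: Z₁ = R = 15.6 Ω
Branch 2 (series LC): Z₂ = j(X_L − X_C) = j49.7 Ω
Parallel: Z = Z₁Z₂/(Z₁+Z₂), |Z| = 14.9 Ω, ∠Z = 17.4°
|Y| = 1/|Z| = 67.2 mS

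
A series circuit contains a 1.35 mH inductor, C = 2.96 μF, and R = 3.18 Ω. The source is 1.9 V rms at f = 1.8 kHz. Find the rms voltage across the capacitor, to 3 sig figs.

3.80 V

ω = 2πf = 11310 rad/s
X_L = ωL = 15.3 Ω
X_C = 1/(ωC) = 29.9 Ω
Net reactance X = X_L − X_C = -14.6 Ω
Z = 3.18 − j14.6 Ω
|Z| = √(3.18² + 14.6²) = 14.9 Ω
I = V/|Z| = 127 mA
V_C = I·|Z_C| = 0.127 × 29.9 = 3.80 V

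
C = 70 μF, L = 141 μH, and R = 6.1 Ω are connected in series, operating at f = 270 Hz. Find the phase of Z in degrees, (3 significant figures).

ω = 2πf = 1696 rad/s
X_L = ωL = 0.239 Ω
X_C = 1/(ωC) = 8.42 Ω
Net reactance X = X_L − X_C = -8.18 Ω
Z = 6.10 − j8.18 Ω
|Z| = √(6.10² + 8.18²) = 10.2 Ω
∠Z = arctan(-8.18/6.10) = -53.3°

-53.3°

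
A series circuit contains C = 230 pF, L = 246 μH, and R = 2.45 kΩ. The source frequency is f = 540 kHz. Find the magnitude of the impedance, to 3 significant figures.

ω = 2πf = 3.393e+06 rad/s
X_L = ωL = 835 Ω
X_C = 1/(ωC) = 1280 Ω
Net reactance X = X_L − X_C = -447 Ω
Z = 2450 − j447 Ω
|Z| = √(2450² + 447²) = 2490 Ω

2490 Ω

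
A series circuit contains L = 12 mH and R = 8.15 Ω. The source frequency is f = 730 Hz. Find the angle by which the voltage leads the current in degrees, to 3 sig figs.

ω = 2πf = 4587 rad/s
X_L = ωL = 55.0 Ω
Z = 8.15 + j55.0 Ω
|Z| = √(8.15² + 55.0²) = 55.6 Ω
∠Z = arctan(55.0/8.15) = 81.6°

81.6°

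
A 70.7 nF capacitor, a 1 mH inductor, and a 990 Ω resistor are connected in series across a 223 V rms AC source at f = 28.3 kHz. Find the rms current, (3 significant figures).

224 mA

ω = 2πf = 177800 rad/s
X_L = ωL = 178 Ω
X_C = 1/(ωC) = 79.5 Ω
Net reactance X = X_L − X_C = 98.3 Ω
Z = 990 + j98.3 Ω
|Z| = √(990² + 98.3²) = 995 Ω
I = V/|Z| = 223/995 = 224 mA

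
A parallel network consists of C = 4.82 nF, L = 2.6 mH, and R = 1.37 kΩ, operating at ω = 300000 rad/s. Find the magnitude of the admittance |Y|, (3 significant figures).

748 μS

X_L = ωL = 780 Ω
X_C = 1/(ωC) = 692 Ω
Parallel: admittances add. Y = 1/R + 1/(jωL) + jωC
Y = (0.000730 + j0.000164) S
|Y| = 0.000748 S → |Z| = 1/|Y| = 1340 Ω, ∠Z = −∠Y = -12.7°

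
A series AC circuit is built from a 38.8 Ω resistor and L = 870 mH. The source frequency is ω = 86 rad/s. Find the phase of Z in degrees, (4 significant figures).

62.59°

X_L = ωL = 74.82 Ω
Z = 38.80 + j74.82 Ω
|Z| = √(38.80² + 74.82²) = 84.28 Ω
∠Z = arctan(74.82/38.80) = 62.59°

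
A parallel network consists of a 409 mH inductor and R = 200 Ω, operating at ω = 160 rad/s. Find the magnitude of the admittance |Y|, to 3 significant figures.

X_L = ωL = 65.4 Ω
Parallel: admittances add. Y = 1/R + 1/(jωL)
Y = (0.00500 − j0.0153) S
|Y| = 0.0161 S → |Z| = 1/|Y| = 62.2 Ω, ∠Z = −∠Y = 71.9°

16.1 mS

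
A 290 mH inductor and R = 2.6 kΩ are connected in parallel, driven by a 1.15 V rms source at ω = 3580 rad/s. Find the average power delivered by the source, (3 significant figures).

509 μW

X_L = ωL = 1040 Ω
Parallel: admittances add. Y = 1/R + 1/(jωL)
Y = (0.000385 − j0.000963) S
|Y| = 0.00104 S → |Z| = 1/|Y| = 964 Ω, ∠Z = −∠Y = 68.2°
I = V/|Z| = 1.19 mA
P = VI cos φ = 1.15 × 0.00119 × cos(68.2°) = 509 μW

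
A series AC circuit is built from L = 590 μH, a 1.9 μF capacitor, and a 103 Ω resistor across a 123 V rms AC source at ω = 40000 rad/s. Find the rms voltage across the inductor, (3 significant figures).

X_L = ωL = 23.6 Ω
X_C = 1/(ωC) = 13.2 Ω
Net reactance X = X_L − X_C = 10.4 Ω
Z = 103 + j10.4 Ω
|Z| = √(103² + 10.4²) = 104 Ω
I = V/|Z| = 1.19 A
V_L = I·|Z_L| = 1.19 × 23.6 = 28.0 V

28.0 V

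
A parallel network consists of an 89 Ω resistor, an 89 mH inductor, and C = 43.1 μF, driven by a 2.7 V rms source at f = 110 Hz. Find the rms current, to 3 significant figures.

47.5 mA

ω = 2πf = 691.2 rad/s
X_L = ωL = 61.5 Ω
X_C = 1/(ωC) = 33.6 Ω
Parallel: admittances add. Y = 1/R + 1/(jωL) + jωC
Y = (0.0112 + j0.0135) S
|Y| = 0.0176 S → |Z| = 1/|Y| = 56.9 Ω, ∠Z = −∠Y = -50.3°
I = V/|Z| = 2.7/56.9 = 47.5 mA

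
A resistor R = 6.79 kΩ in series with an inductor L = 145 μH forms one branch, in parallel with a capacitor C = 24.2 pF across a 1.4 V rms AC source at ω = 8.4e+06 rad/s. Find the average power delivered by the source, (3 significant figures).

280 μW

X_L = ωL = 1220 Ω
X_C = 1/(ωC) = 4920 Ω
Branch 1 (R+jX_L): Z₁ = 6790 + j1220 Ω, |Z₁| = 6900 Ω
Branch 2 (−jX_C): Z₂ = −j4920 Ω
Parallel: Z = Z₁Z₂/(Z₁+Z₂), |Z| = 4390 Ω, ∠Z = -51.2°
I = V/|Z| = 319 μA
P = VI cos φ = 1.4 × 0.000319 × cos(-51.2°) = 280 μW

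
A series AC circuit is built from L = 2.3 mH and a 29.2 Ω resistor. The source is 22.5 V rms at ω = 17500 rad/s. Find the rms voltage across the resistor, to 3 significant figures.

X_L = ωL = 40.2 Ω
Z = 29.2 + j40.2 Ω
|Z| = √(29.2² + 40.2²) = 49.7 Ω
I = V/|Z| = 452 mA
V_R = I·|Z_R| = 0.452 × 29.2 = 13.2 V

13.2 V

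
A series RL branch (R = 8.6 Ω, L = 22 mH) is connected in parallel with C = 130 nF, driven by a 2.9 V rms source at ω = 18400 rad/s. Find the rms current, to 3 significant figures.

X_L = ωL = 405 Ω
X_C = 1/(ωC) = 418 Ω
Branch 1 (R+jX_L): Z₁ = 8.60 + j405 Ω, |Z₁| = 405 Ω
Branch 2 (−jX_C): Z₂ = −j418 Ω
Parallel: Z = Z₁Z₂/(Z₁+Z₂), |Z| = 10700 Ω, ∠Z = 55.8°
I = V/|Z| = 2.9/10700 = 271 μA

271 μA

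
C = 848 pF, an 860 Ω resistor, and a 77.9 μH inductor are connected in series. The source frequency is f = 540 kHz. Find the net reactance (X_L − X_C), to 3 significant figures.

ω = 2πf = 3.393e+06 rad/s
X_L = ωL = 264 Ω
X_C = 1/(ωC) = 348 Ω
X = 264 − 348 = -83.3 Ω

-83.3 Ω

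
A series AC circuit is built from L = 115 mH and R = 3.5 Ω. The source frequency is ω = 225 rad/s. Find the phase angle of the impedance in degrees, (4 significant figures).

82.30°

X_L = ωL = 25.88 Ω
Z = 3.500 + j25.88 Ω
|Z| = √(3.500² + 25.88²) = 26.11 Ω
∠Z = arctan(25.88/3.500) = 82.30°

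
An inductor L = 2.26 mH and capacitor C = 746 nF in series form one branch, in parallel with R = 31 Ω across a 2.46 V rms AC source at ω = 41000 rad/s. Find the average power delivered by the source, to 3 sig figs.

X_L = ωL = 92.7 Ω
X_C = 1/(ωC) = 32.7 Ω
Branch 1: Z₁ = R = 31.0 Ω
Branch 2 (series LC): Z₂ = j(X_L − X_C) = j60.0 Ω
Parallel: Z = Z₁Z₂/(Z₁+Z₂), |Z| = 27.5 Ω, ∠Z = 27.3°
I = V/|Z| = 89.3 mA
P = VI cos φ = 2.46 × 0.0893 × cos(27.3°) = 195 mW

195 mW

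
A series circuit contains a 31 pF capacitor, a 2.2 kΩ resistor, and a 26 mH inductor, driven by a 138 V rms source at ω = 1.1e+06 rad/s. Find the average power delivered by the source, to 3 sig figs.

7.81 W

X_L = ωL = 28600 Ω
X_C = 1/(ωC) = 29300 Ω
Net reactance X = X_L − X_C = -726 Ω
Z = 2200 − j726 Ω
|Z| = √(2200² + 726²) = 2320 Ω
∠Z = arctan(-726/2200) = -18.3°
I = V/|Z| = 59.6 mA
P = VI cos φ = 138 × 0.0596 × cos(-18.3°) = 7.81 W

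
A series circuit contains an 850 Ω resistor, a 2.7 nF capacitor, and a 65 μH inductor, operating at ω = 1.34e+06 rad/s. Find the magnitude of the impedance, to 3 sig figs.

871 Ω

X_L = ωL = 87.1 Ω
X_C = 1/(ωC) = 276 Ω
Net reactance X = X_L − X_C = -189 Ω
Z = 850 − j189 Ω
|Z| = √(850² + 189²) = 871 Ω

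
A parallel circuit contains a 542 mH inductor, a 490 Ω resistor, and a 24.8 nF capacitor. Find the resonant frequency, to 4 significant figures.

ω₀ = 1/√(LC) = 1/√(0.542 × 2.48e-08) = 8625 rad/s
f₀ = ω₀/(2π) = 1.373 kHz

1.373 kHz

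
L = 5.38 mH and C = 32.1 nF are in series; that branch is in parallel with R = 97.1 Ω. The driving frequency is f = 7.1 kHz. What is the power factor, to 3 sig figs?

0.978

ω = 2πf = 44610 rad/s
X_L = ωL = 240 Ω
X_C = 1/(ωC) = 698 Ω
Branch 1: Z₁ = R = 97.1 Ω
Branch 2 (series LC): Z₂ = j(X_L − X_C) = −j458 Ω
Parallel: Z = Z₁Z₂/(Z₁+Z₂), |Z| = 95.0 Ω, ∠Z = -12.0°
cos φ = cos(-12.0°) = 0.978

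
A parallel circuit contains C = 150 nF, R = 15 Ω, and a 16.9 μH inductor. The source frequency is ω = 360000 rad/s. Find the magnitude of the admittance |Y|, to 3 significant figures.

X_L = ωL = 6.08 Ω
X_C = 1/(ωC) = 18.5 Ω
Parallel: admittances add. Y = 1/R + 1/(jωL) + jωC
Y = (0.0667 − j0.110) S
|Y| = 0.129 S → |Z| = 1/|Y| = 7.76 Ω, ∠Z = −∠Y = 58.9°

129 mS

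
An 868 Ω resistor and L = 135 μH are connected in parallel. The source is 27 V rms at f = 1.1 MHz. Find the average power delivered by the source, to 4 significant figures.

ω = 2πf = 6.912e+06 rad/s
X_L = ωL = 933.1 Ω
Parallel: admittances add. Y = 1/R + 1/(jωL)
Y = (0.001152 − j0.001072) S
|Y| = 0.001574 S → |Z| = 1/|Y| = 635.5 Ω, ∠Z = −∠Y = 42.93°
I = V/|Z| = 42.48 mA
P = VI cos φ = 27 × 0.04248 × cos(42.93°) = 839.9 mW

839.9 mW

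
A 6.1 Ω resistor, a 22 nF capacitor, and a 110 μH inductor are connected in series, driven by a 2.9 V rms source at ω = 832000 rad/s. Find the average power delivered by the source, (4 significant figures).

X_L = ωL = 91.52 Ω
X_C = 1/(ωC) = 54.63 Ω
Net reactance X = X_L − X_C = 36.89 Ω
Z = 6.100 + j36.89 Ω
|Z| = √(6.100² + 36.89²) = 37.39 Ω
∠Z = arctan(36.89/6.100) = 80.61°
I = V/|Z| = 77.56 mA
P = VI cos φ = 2.9 × 0.07756 × cos(80.61°) = 36.70 mW

36.70 mW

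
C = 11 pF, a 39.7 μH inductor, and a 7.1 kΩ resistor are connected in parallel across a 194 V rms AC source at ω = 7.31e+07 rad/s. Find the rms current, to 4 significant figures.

X_L = ωL = 2902 Ω
X_C = 1/(ωC) = 1244 Ω
Parallel: admittances add. Y = 1/R + 1/(jωL) + jωC
Y = (0.0001408 + j0.0004595) S
|Y| = 0.0004806 S → |Z| = 1/|Y| = 2081 Ω, ∠Z = −∠Y = -72.96°
I = V/|Z| = 194/2081 = 93.24 mA

93.24 mA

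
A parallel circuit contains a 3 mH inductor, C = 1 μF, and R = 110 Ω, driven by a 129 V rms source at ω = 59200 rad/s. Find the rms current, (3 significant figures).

X_L = ωL = 178 Ω
X_C = 1/(ωC) = 16.9 Ω
Parallel: admittances add. Y = 1/R + 1/(jωL) + jωC
Y = (0.00909 + j0.0536) S
|Y| = 0.0543 S → |Z| = 1/|Y| = 18.4 Ω, ∠Z = −∠Y = -80.4°
I = V/|Z| = 129/18.4 = 7.01 A

7.01 A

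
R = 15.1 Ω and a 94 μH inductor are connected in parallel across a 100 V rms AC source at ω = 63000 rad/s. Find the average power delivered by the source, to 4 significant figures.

662.3 W

X_L = ωL = 5.922 Ω
Parallel: admittances add. Y = 1/R + 1/(jωL)
Y = (0.06623 − j0.1689) S
|Y| = 0.1814 S → |Z| = 1/|Y| = 5.513 Ω, ∠Z = −∠Y = 68.59°
I = V/|Z| = 18.14 A
P = VI cos φ = 100 × 18.14 × cos(68.59°) = 662.3 W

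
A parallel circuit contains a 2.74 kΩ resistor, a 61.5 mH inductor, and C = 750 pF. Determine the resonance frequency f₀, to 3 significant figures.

ω₀ = 1/√(LC) = 1/√(0.0615 × 7.5e-10) = 147200 rad/s
f₀ = ω₀/(2π) = 23.4 kHz

23.4 kHz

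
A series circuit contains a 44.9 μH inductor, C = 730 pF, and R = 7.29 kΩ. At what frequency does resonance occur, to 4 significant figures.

ω₀ = 1/√(LC) = 1/√(4.49e-05 × 7.3e-10) = 5.524e+06 rad/s
f₀ = ω₀/(2π) = 879.1 kHz

879.1 kHz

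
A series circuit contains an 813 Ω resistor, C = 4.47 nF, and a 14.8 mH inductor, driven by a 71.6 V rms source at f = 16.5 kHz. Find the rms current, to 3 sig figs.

69.9 mA

ω = 2πf = 103700 rad/s
X_L = ωL = 1530 Ω
X_C = 1/(ωC) = 2160 Ω
Net reactance X = X_L − X_C = -624 Ω
Z = 813 − j624 Ω
|Z| = √(813² + 624²) = 1020 Ω
I = V/|Z| = 71.6/1020 = 69.9 mA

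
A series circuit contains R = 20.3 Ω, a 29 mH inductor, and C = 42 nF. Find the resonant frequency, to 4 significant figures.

4.560 kHz

ω₀ = 1/√(LC) = 1/√(0.029 × 4.2e-08) = 28650 rad/s
f₀ = ω₀/(2π) = 4.560 kHz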